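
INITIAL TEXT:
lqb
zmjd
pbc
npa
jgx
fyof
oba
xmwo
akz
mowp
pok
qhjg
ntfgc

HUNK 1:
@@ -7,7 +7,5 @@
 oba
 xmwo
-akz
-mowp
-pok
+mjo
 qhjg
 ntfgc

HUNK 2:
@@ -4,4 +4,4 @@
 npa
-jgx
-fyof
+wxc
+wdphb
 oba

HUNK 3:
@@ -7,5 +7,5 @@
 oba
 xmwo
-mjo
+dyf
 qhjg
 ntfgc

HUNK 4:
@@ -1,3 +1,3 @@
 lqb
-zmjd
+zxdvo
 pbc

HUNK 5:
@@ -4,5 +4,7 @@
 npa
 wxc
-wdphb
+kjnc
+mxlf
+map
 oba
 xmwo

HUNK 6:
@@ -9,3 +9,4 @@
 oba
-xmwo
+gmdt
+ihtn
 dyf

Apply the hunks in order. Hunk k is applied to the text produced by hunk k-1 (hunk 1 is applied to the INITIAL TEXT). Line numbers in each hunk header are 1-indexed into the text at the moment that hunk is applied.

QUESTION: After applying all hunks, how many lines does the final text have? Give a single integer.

Hunk 1: at line 7 remove [akz,mowp,pok] add [mjo] -> 11 lines: lqb zmjd pbc npa jgx fyof oba xmwo mjo qhjg ntfgc
Hunk 2: at line 4 remove [jgx,fyof] add [wxc,wdphb] -> 11 lines: lqb zmjd pbc npa wxc wdphb oba xmwo mjo qhjg ntfgc
Hunk 3: at line 7 remove [mjo] add [dyf] -> 11 lines: lqb zmjd pbc npa wxc wdphb oba xmwo dyf qhjg ntfgc
Hunk 4: at line 1 remove [zmjd] add [zxdvo] -> 11 lines: lqb zxdvo pbc npa wxc wdphb oba xmwo dyf qhjg ntfgc
Hunk 5: at line 4 remove [wdphb] add [kjnc,mxlf,map] -> 13 lines: lqb zxdvo pbc npa wxc kjnc mxlf map oba xmwo dyf qhjg ntfgc
Hunk 6: at line 9 remove [xmwo] add [gmdt,ihtn] -> 14 lines: lqb zxdvo pbc npa wxc kjnc mxlf map oba gmdt ihtn dyf qhjg ntfgc
Final line count: 14

Answer: 14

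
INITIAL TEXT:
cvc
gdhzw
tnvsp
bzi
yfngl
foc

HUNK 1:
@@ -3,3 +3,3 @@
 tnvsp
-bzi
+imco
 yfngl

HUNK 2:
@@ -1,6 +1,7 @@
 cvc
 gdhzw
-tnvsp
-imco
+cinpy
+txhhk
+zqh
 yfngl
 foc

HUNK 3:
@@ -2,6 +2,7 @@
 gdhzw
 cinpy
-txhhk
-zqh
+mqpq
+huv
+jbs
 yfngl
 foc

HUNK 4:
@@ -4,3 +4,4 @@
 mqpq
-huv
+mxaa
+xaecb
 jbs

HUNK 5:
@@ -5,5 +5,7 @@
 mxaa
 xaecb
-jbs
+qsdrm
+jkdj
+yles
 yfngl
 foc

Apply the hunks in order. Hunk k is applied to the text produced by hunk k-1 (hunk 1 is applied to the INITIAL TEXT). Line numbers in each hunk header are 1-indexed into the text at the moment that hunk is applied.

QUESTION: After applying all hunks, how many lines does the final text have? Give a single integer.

Answer: 11

Derivation:
Hunk 1: at line 3 remove [bzi] add [imco] -> 6 lines: cvc gdhzw tnvsp imco yfngl foc
Hunk 2: at line 1 remove [tnvsp,imco] add [cinpy,txhhk,zqh] -> 7 lines: cvc gdhzw cinpy txhhk zqh yfngl foc
Hunk 3: at line 2 remove [txhhk,zqh] add [mqpq,huv,jbs] -> 8 lines: cvc gdhzw cinpy mqpq huv jbs yfngl foc
Hunk 4: at line 4 remove [huv] add [mxaa,xaecb] -> 9 lines: cvc gdhzw cinpy mqpq mxaa xaecb jbs yfngl foc
Hunk 5: at line 5 remove [jbs] add [qsdrm,jkdj,yles] -> 11 lines: cvc gdhzw cinpy mqpq mxaa xaecb qsdrm jkdj yles yfngl foc
Final line count: 11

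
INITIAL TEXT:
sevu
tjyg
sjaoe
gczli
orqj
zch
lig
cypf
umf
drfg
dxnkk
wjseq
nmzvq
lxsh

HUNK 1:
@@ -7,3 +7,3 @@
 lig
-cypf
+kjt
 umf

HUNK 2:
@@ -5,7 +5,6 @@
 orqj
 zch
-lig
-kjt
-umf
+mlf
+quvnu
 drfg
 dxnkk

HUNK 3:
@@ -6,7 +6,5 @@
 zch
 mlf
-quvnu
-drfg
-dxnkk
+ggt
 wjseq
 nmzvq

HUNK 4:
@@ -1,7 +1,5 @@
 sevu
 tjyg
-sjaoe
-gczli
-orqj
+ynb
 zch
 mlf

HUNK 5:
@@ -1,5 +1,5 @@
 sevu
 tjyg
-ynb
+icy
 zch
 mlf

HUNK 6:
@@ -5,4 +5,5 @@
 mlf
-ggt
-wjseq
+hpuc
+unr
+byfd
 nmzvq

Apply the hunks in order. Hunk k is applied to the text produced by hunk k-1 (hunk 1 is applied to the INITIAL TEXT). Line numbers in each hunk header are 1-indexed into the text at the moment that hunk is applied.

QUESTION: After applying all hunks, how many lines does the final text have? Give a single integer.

Answer: 10

Derivation:
Hunk 1: at line 7 remove [cypf] add [kjt] -> 14 lines: sevu tjyg sjaoe gczli orqj zch lig kjt umf drfg dxnkk wjseq nmzvq lxsh
Hunk 2: at line 5 remove [lig,kjt,umf] add [mlf,quvnu] -> 13 lines: sevu tjyg sjaoe gczli orqj zch mlf quvnu drfg dxnkk wjseq nmzvq lxsh
Hunk 3: at line 6 remove [quvnu,drfg,dxnkk] add [ggt] -> 11 lines: sevu tjyg sjaoe gczli orqj zch mlf ggt wjseq nmzvq lxsh
Hunk 4: at line 1 remove [sjaoe,gczli,orqj] add [ynb] -> 9 lines: sevu tjyg ynb zch mlf ggt wjseq nmzvq lxsh
Hunk 5: at line 1 remove [ynb] add [icy] -> 9 lines: sevu tjyg icy zch mlf ggt wjseq nmzvq lxsh
Hunk 6: at line 5 remove [ggt,wjseq] add [hpuc,unr,byfd] -> 10 lines: sevu tjyg icy zch mlf hpuc unr byfd nmzvq lxsh
Final line count: 10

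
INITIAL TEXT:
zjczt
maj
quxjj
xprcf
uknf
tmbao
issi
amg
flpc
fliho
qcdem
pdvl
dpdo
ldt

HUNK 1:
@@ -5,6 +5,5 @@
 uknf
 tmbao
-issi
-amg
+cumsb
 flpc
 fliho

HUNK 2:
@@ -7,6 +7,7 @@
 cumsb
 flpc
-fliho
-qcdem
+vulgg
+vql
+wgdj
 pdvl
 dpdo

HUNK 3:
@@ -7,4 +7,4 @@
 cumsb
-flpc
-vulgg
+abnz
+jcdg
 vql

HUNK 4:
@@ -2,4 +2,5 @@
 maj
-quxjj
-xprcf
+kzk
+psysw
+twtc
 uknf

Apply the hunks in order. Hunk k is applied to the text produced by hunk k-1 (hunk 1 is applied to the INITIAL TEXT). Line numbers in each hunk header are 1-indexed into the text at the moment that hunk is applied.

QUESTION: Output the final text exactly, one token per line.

Hunk 1: at line 5 remove [issi,amg] add [cumsb] -> 13 lines: zjczt maj quxjj xprcf uknf tmbao cumsb flpc fliho qcdem pdvl dpdo ldt
Hunk 2: at line 7 remove [fliho,qcdem] add [vulgg,vql,wgdj] -> 14 lines: zjczt maj quxjj xprcf uknf tmbao cumsb flpc vulgg vql wgdj pdvl dpdo ldt
Hunk 3: at line 7 remove [flpc,vulgg] add [abnz,jcdg] -> 14 lines: zjczt maj quxjj xprcf uknf tmbao cumsb abnz jcdg vql wgdj pdvl dpdo ldt
Hunk 4: at line 2 remove [quxjj,xprcf] add [kzk,psysw,twtc] -> 15 lines: zjczt maj kzk psysw twtc uknf tmbao cumsb abnz jcdg vql wgdj pdvl dpdo ldt

Answer: zjczt
maj
kzk
psysw
twtc
uknf
tmbao
cumsb
abnz
jcdg
vql
wgdj
pdvl
dpdo
ldt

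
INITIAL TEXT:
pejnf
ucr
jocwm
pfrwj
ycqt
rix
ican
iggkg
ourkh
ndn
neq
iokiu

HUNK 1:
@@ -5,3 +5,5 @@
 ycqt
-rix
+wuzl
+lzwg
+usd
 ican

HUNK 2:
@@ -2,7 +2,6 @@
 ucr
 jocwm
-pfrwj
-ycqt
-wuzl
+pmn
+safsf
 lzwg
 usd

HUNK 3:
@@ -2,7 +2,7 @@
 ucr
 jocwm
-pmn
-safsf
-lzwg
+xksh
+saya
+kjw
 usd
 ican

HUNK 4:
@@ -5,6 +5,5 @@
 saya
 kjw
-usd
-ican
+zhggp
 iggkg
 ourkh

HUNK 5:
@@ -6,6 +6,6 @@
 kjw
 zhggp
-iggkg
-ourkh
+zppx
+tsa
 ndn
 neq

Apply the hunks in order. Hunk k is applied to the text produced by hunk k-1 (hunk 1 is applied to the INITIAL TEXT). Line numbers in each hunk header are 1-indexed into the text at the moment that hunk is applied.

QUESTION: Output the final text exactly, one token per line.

Hunk 1: at line 5 remove [rix] add [wuzl,lzwg,usd] -> 14 lines: pejnf ucr jocwm pfrwj ycqt wuzl lzwg usd ican iggkg ourkh ndn neq iokiu
Hunk 2: at line 2 remove [pfrwj,ycqt,wuzl] add [pmn,safsf] -> 13 lines: pejnf ucr jocwm pmn safsf lzwg usd ican iggkg ourkh ndn neq iokiu
Hunk 3: at line 2 remove [pmn,safsf,lzwg] add [xksh,saya,kjw] -> 13 lines: pejnf ucr jocwm xksh saya kjw usd ican iggkg ourkh ndn neq iokiu
Hunk 4: at line 5 remove [usd,ican] add [zhggp] -> 12 lines: pejnf ucr jocwm xksh saya kjw zhggp iggkg ourkh ndn neq iokiu
Hunk 5: at line 6 remove [iggkg,ourkh] add [zppx,tsa] -> 12 lines: pejnf ucr jocwm xksh saya kjw zhggp zppx tsa ndn neq iokiu

Answer: pejnf
ucr
jocwm
xksh
saya
kjw
zhggp
zppx
tsa
ndn
neq
iokiu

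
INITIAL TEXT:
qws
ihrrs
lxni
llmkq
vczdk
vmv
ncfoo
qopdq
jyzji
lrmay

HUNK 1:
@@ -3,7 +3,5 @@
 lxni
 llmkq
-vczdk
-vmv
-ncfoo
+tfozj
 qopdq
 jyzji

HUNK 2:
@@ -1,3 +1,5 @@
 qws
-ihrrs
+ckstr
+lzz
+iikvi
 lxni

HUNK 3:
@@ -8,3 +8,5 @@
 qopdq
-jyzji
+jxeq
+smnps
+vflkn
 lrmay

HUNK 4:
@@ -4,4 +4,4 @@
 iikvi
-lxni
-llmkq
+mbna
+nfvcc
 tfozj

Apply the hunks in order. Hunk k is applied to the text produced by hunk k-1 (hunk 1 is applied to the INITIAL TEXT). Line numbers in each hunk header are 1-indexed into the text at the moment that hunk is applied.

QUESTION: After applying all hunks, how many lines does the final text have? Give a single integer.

Answer: 12

Derivation:
Hunk 1: at line 3 remove [vczdk,vmv,ncfoo] add [tfozj] -> 8 lines: qws ihrrs lxni llmkq tfozj qopdq jyzji lrmay
Hunk 2: at line 1 remove [ihrrs] add [ckstr,lzz,iikvi] -> 10 lines: qws ckstr lzz iikvi lxni llmkq tfozj qopdq jyzji lrmay
Hunk 3: at line 8 remove [jyzji] add [jxeq,smnps,vflkn] -> 12 lines: qws ckstr lzz iikvi lxni llmkq tfozj qopdq jxeq smnps vflkn lrmay
Hunk 4: at line 4 remove [lxni,llmkq] add [mbna,nfvcc] -> 12 lines: qws ckstr lzz iikvi mbna nfvcc tfozj qopdq jxeq smnps vflkn lrmay
Final line count: 12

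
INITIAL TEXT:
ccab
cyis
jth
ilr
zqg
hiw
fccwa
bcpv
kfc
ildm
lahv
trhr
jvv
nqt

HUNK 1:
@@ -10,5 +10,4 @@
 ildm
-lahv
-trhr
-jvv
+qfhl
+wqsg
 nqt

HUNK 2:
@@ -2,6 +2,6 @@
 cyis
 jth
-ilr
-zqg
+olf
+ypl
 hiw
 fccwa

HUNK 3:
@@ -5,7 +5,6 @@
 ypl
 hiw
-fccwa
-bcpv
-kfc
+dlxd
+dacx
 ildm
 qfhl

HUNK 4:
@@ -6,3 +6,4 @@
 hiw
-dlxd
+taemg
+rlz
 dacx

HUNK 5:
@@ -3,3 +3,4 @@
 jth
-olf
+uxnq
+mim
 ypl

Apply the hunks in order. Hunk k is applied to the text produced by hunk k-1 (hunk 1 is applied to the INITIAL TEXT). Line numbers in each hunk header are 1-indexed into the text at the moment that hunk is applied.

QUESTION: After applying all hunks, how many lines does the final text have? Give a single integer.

Answer: 14

Derivation:
Hunk 1: at line 10 remove [lahv,trhr,jvv] add [qfhl,wqsg] -> 13 lines: ccab cyis jth ilr zqg hiw fccwa bcpv kfc ildm qfhl wqsg nqt
Hunk 2: at line 2 remove [ilr,zqg] add [olf,ypl] -> 13 lines: ccab cyis jth olf ypl hiw fccwa bcpv kfc ildm qfhl wqsg nqt
Hunk 3: at line 5 remove [fccwa,bcpv,kfc] add [dlxd,dacx] -> 12 lines: ccab cyis jth olf ypl hiw dlxd dacx ildm qfhl wqsg nqt
Hunk 4: at line 6 remove [dlxd] add [taemg,rlz] -> 13 lines: ccab cyis jth olf ypl hiw taemg rlz dacx ildm qfhl wqsg nqt
Hunk 5: at line 3 remove [olf] add [uxnq,mim] -> 14 lines: ccab cyis jth uxnq mim ypl hiw taemg rlz dacx ildm qfhl wqsg nqt
Final line count: 14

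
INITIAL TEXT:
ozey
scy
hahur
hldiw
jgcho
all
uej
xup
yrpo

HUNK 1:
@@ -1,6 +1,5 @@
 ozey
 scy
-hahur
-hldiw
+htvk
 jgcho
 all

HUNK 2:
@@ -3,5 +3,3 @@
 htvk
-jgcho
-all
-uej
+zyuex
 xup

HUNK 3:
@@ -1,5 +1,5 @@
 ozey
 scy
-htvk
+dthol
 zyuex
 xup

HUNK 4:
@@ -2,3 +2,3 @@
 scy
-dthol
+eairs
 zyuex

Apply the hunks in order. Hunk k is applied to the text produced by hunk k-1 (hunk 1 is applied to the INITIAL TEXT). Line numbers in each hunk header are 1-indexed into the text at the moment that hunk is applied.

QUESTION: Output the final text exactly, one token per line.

Answer: ozey
scy
eairs
zyuex
xup
yrpo

Derivation:
Hunk 1: at line 1 remove [hahur,hldiw] add [htvk] -> 8 lines: ozey scy htvk jgcho all uej xup yrpo
Hunk 2: at line 3 remove [jgcho,all,uej] add [zyuex] -> 6 lines: ozey scy htvk zyuex xup yrpo
Hunk 3: at line 1 remove [htvk] add [dthol] -> 6 lines: ozey scy dthol zyuex xup yrpo
Hunk 4: at line 2 remove [dthol] add [eairs] -> 6 lines: ozey scy eairs zyuex xup yrpo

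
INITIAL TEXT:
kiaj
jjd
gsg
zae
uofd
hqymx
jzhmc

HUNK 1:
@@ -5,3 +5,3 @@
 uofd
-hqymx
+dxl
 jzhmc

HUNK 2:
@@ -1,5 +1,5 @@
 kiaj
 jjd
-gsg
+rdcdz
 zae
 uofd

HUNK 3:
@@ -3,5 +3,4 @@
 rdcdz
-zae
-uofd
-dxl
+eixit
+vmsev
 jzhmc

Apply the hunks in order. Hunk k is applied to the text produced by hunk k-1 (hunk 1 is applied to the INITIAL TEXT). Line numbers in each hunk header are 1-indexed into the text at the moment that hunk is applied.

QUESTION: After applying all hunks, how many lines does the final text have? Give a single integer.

Hunk 1: at line 5 remove [hqymx] add [dxl] -> 7 lines: kiaj jjd gsg zae uofd dxl jzhmc
Hunk 2: at line 1 remove [gsg] add [rdcdz] -> 7 lines: kiaj jjd rdcdz zae uofd dxl jzhmc
Hunk 3: at line 3 remove [zae,uofd,dxl] add [eixit,vmsev] -> 6 lines: kiaj jjd rdcdz eixit vmsev jzhmc
Final line count: 6

Answer: 6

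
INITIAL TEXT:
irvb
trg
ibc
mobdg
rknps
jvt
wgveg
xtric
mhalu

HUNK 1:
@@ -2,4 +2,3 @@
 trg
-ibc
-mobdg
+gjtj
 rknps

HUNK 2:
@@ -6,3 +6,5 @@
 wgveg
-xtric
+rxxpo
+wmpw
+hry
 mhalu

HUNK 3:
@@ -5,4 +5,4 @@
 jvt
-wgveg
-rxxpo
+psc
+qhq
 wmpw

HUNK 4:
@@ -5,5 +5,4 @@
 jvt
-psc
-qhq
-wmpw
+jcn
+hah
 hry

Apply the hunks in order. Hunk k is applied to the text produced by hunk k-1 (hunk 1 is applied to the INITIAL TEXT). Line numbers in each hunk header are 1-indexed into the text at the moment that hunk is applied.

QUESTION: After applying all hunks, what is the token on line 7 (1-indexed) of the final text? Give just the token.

Answer: hah

Derivation:
Hunk 1: at line 2 remove [ibc,mobdg] add [gjtj] -> 8 lines: irvb trg gjtj rknps jvt wgveg xtric mhalu
Hunk 2: at line 6 remove [xtric] add [rxxpo,wmpw,hry] -> 10 lines: irvb trg gjtj rknps jvt wgveg rxxpo wmpw hry mhalu
Hunk 3: at line 5 remove [wgveg,rxxpo] add [psc,qhq] -> 10 lines: irvb trg gjtj rknps jvt psc qhq wmpw hry mhalu
Hunk 4: at line 5 remove [psc,qhq,wmpw] add [jcn,hah] -> 9 lines: irvb trg gjtj rknps jvt jcn hah hry mhalu
Final line 7: hah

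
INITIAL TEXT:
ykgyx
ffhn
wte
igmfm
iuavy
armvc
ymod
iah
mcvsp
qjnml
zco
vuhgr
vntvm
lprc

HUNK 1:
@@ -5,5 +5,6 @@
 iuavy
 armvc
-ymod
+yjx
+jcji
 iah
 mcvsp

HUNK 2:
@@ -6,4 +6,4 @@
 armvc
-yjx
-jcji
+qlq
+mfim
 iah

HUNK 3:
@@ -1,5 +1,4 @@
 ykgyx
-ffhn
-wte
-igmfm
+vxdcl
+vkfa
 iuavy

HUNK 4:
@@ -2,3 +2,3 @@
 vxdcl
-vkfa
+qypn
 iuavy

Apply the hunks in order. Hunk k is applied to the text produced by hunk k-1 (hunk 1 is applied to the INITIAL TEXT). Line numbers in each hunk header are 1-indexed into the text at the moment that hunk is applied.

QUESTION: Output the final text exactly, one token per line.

Answer: ykgyx
vxdcl
qypn
iuavy
armvc
qlq
mfim
iah
mcvsp
qjnml
zco
vuhgr
vntvm
lprc

Derivation:
Hunk 1: at line 5 remove [ymod] add [yjx,jcji] -> 15 lines: ykgyx ffhn wte igmfm iuavy armvc yjx jcji iah mcvsp qjnml zco vuhgr vntvm lprc
Hunk 2: at line 6 remove [yjx,jcji] add [qlq,mfim] -> 15 lines: ykgyx ffhn wte igmfm iuavy armvc qlq mfim iah mcvsp qjnml zco vuhgr vntvm lprc
Hunk 3: at line 1 remove [ffhn,wte,igmfm] add [vxdcl,vkfa] -> 14 lines: ykgyx vxdcl vkfa iuavy armvc qlq mfim iah mcvsp qjnml zco vuhgr vntvm lprc
Hunk 4: at line 2 remove [vkfa] add [qypn] -> 14 lines: ykgyx vxdcl qypn iuavy armvc qlq mfim iah mcvsp qjnml zco vuhgr vntvm lprc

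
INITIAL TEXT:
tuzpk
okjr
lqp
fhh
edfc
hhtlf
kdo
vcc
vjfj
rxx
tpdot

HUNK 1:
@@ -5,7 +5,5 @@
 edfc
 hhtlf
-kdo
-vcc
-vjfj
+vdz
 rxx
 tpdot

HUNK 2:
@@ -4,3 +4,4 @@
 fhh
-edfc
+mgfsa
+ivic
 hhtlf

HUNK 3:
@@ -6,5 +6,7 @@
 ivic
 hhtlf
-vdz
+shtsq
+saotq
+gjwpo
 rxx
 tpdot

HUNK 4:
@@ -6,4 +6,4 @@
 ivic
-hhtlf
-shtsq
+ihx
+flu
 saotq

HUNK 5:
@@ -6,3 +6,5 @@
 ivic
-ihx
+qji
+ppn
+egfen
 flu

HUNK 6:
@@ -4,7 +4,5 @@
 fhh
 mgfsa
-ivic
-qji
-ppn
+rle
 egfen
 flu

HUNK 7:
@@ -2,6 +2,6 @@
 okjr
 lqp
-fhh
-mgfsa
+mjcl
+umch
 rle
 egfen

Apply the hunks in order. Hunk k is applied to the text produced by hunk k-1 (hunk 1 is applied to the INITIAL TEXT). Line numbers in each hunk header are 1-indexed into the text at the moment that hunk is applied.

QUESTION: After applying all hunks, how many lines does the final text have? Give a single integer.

Answer: 12

Derivation:
Hunk 1: at line 5 remove [kdo,vcc,vjfj] add [vdz] -> 9 lines: tuzpk okjr lqp fhh edfc hhtlf vdz rxx tpdot
Hunk 2: at line 4 remove [edfc] add [mgfsa,ivic] -> 10 lines: tuzpk okjr lqp fhh mgfsa ivic hhtlf vdz rxx tpdot
Hunk 3: at line 6 remove [vdz] add [shtsq,saotq,gjwpo] -> 12 lines: tuzpk okjr lqp fhh mgfsa ivic hhtlf shtsq saotq gjwpo rxx tpdot
Hunk 4: at line 6 remove [hhtlf,shtsq] add [ihx,flu] -> 12 lines: tuzpk okjr lqp fhh mgfsa ivic ihx flu saotq gjwpo rxx tpdot
Hunk 5: at line 6 remove [ihx] add [qji,ppn,egfen] -> 14 lines: tuzpk okjr lqp fhh mgfsa ivic qji ppn egfen flu saotq gjwpo rxx tpdot
Hunk 6: at line 4 remove [ivic,qji,ppn] add [rle] -> 12 lines: tuzpk okjr lqp fhh mgfsa rle egfen flu saotq gjwpo rxx tpdot
Hunk 7: at line 2 remove [fhh,mgfsa] add [mjcl,umch] -> 12 lines: tuzpk okjr lqp mjcl umch rle egfen flu saotq gjwpo rxx tpdot
Final line count: 12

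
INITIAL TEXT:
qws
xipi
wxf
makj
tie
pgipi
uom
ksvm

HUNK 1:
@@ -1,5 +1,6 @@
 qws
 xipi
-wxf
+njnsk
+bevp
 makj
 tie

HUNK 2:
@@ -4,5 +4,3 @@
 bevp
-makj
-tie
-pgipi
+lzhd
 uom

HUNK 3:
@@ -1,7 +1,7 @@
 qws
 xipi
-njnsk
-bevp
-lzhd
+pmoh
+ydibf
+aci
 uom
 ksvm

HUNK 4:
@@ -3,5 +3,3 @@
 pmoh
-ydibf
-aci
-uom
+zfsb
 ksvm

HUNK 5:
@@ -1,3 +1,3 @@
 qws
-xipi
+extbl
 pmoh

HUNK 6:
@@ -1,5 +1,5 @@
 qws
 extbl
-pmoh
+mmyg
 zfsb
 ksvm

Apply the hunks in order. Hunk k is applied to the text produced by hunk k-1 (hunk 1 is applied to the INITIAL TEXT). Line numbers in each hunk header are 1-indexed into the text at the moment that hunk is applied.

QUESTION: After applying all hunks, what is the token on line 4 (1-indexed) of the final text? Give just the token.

Answer: zfsb

Derivation:
Hunk 1: at line 1 remove [wxf] add [njnsk,bevp] -> 9 lines: qws xipi njnsk bevp makj tie pgipi uom ksvm
Hunk 2: at line 4 remove [makj,tie,pgipi] add [lzhd] -> 7 lines: qws xipi njnsk bevp lzhd uom ksvm
Hunk 3: at line 1 remove [njnsk,bevp,lzhd] add [pmoh,ydibf,aci] -> 7 lines: qws xipi pmoh ydibf aci uom ksvm
Hunk 4: at line 3 remove [ydibf,aci,uom] add [zfsb] -> 5 lines: qws xipi pmoh zfsb ksvm
Hunk 5: at line 1 remove [xipi] add [extbl] -> 5 lines: qws extbl pmoh zfsb ksvm
Hunk 6: at line 1 remove [pmoh] add [mmyg] -> 5 lines: qws extbl mmyg zfsb ksvm
Final line 4: zfsb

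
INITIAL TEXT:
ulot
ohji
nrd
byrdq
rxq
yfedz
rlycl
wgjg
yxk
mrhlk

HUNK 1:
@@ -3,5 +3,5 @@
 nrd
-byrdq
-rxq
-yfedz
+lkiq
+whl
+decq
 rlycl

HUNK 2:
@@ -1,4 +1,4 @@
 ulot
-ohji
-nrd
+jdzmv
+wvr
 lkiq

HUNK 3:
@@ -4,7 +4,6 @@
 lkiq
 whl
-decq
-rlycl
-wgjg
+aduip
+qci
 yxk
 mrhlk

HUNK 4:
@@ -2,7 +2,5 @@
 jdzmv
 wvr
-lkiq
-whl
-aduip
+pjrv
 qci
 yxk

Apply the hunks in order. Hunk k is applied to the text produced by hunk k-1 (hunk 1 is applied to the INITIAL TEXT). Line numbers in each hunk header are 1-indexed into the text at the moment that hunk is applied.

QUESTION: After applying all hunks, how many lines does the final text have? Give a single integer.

Answer: 7

Derivation:
Hunk 1: at line 3 remove [byrdq,rxq,yfedz] add [lkiq,whl,decq] -> 10 lines: ulot ohji nrd lkiq whl decq rlycl wgjg yxk mrhlk
Hunk 2: at line 1 remove [ohji,nrd] add [jdzmv,wvr] -> 10 lines: ulot jdzmv wvr lkiq whl decq rlycl wgjg yxk mrhlk
Hunk 3: at line 4 remove [decq,rlycl,wgjg] add [aduip,qci] -> 9 lines: ulot jdzmv wvr lkiq whl aduip qci yxk mrhlk
Hunk 4: at line 2 remove [lkiq,whl,aduip] add [pjrv] -> 7 lines: ulot jdzmv wvr pjrv qci yxk mrhlk
Final line count: 7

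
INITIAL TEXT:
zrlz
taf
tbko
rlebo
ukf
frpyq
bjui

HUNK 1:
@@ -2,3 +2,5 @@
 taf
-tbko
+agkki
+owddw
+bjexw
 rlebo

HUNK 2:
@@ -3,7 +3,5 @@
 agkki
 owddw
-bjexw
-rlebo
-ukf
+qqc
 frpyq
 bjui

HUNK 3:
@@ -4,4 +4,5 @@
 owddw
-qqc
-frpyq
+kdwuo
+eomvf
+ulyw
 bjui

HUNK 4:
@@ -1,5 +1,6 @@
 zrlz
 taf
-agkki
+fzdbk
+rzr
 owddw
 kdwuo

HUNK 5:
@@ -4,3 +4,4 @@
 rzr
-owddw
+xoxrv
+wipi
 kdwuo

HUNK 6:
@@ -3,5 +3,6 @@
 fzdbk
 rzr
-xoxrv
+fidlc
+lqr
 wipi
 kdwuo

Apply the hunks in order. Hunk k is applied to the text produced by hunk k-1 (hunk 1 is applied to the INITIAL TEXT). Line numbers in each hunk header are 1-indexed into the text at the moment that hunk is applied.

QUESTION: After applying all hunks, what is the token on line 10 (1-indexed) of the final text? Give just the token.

Hunk 1: at line 2 remove [tbko] add [agkki,owddw,bjexw] -> 9 lines: zrlz taf agkki owddw bjexw rlebo ukf frpyq bjui
Hunk 2: at line 3 remove [bjexw,rlebo,ukf] add [qqc] -> 7 lines: zrlz taf agkki owddw qqc frpyq bjui
Hunk 3: at line 4 remove [qqc,frpyq] add [kdwuo,eomvf,ulyw] -> 8 lines: zrlz taf agkki owddw kdwuo eomvf ulyw bjui
Hunk 4: at line 1 remove [agkki] add [fzdbk,rzr] -> 9 lines: zrlz taf fzdbk rzr owddw kdwuo eomvf ulyw bjui
Hunk 5: at line 4 remove [owddw] add [xoxrv,wipi] -> 10 lines: zrlz taf fzdbk rzr xoxrv wipi kdwuo eomvf ulyw bjui
Hunk 6: at line 3 remove [xoxrv] add [fidlc,lqr] -> 11 lines: zrlz taf fzdbk rzr fidlc lqr wipi kdwuo eomvf ulyw bjui
Final line 10: ulyw

Answer: ulyw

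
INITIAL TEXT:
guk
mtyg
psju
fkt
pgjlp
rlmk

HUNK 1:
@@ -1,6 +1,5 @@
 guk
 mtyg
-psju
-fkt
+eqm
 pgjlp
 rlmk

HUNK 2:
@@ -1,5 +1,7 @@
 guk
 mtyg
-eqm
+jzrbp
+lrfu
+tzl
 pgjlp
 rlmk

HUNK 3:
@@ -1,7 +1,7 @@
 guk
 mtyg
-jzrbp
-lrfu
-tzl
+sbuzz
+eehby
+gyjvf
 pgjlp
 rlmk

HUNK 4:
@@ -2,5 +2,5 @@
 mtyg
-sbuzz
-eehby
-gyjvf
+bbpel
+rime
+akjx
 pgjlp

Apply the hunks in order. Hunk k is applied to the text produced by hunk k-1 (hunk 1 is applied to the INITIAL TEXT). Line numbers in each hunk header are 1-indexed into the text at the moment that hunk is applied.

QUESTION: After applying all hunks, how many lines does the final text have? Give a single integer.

Answer: 7

Derivation:
Hunk 1: at line 1 remove [psju,fkt] add [eqm] -> 5 lines: guk mtyg eqm pgjlp rlmk
Hunk 2: at line 1 remove [eqm] add [jzrbp,lrfu,tzl] -> 7 lines: guk mtyg jzrbp lrfu tzl pgjlp rlmk
Hunk 3: at line 1 remove [jzrbp,lrfu,tzl] add [sbuzz,eehby,gyjvf] -> 7 lines: guk mtyg sbuzz eehby gyjvf pgjlp rlmk
Hunk 4: at line 2 remove [sbuzz,eehby,gyjvf] add [bbpel,rime,akjx] -> 7 lines: guk mtyg bbpel rime akjx pgjlp rlmk
Final line count: 7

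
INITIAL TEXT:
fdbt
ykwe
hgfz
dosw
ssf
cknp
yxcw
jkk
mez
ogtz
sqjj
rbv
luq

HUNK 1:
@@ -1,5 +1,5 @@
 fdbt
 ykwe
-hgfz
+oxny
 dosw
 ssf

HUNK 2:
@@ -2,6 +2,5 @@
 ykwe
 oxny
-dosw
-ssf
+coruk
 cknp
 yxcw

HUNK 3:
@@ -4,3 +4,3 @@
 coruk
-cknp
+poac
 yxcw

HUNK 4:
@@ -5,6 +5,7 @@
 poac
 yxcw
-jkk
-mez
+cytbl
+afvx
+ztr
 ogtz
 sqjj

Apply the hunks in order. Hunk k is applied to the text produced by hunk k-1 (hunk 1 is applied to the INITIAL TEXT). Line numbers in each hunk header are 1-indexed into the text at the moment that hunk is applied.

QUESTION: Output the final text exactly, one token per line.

Hunk 1: at line 1 remove [hgfz] add [oxny] -> 13 lines: fdbt ykwe oxny dosw ssf cknp yxcw jkk mez ogtz sqjj rbv luq
Hunk 2: at line 2 remove [dosw,ssf] add [coruk] -> 12 lines: fdbt ykwe oxny coruk cknp yxcw jkk mez ogtz sqjj rbv luq
Hunk 3: at line 4 remove [cknp] add [poac] -> 12 lines: fdbt ykwe oxny coruk poac yxcw jkk mez ogtz sqjj rbv luq
Hunk 4: at line 5 remove [jkk,mez] add [cytbl,afvx,ztr] -> 13 lines: fdbt ykwe oxny coruk poac yxcw cytbl afvx ztr ogtz sqjj rbv luq

Answer: fdbt
ykwe
oxny
coruk
poac
yxcw
cytbl
afvx
ztr
ogtz
sqjj
rbv
luq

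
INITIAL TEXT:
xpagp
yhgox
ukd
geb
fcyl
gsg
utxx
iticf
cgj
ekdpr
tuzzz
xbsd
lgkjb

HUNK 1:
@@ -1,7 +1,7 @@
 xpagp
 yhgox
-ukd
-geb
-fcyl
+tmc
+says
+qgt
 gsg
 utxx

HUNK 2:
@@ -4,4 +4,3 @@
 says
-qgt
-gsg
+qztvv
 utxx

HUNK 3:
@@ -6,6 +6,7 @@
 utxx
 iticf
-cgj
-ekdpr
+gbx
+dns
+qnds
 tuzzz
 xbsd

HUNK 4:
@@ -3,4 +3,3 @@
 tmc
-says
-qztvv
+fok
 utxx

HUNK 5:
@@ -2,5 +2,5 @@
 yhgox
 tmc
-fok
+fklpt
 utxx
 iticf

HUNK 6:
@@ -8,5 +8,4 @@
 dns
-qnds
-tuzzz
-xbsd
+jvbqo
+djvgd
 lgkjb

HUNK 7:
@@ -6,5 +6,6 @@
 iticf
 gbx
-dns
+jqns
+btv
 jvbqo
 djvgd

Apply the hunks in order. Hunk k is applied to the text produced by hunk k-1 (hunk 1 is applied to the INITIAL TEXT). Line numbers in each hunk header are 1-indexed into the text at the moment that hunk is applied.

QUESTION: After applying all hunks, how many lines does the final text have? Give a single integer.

Hunk 1: at line 1 remove [ukd,geb,fcyl] add [tmc,says,qgt] -> 13 lines: xpagp yhgox tmc says qgt gsg utxx iticf cgj ekdpr tuzzz xbsd lgkjb
Hunk 2: at line 4 remove [qgt,gsg] add [qztvv] -> 12 lines: xpagp yhgox tmc says qztvv utxx iticf cgj ekdpr tuzzz xbsd lgkjb
Hunk 3: at line 6 remove [cgj,ekdpr] add [gbx,dns,qnds] -> 13 lines: xpagp yhgox tmc says qztvv utxx iticf gbx dns qnds tuzzz xbsd lgkjb
Hunk 4: at line 3 remove [says,qztvv] add [fok] -> 12 lines: xpagp yhgox tmc fok utxx iticf gbx dns qnds tuzzz xbsd lgkjb
Hunk 5: at line 2 remove [fok] add [fklpt] -> 12 lines: xpagp yhgox tmc fklpt utxx iticf gbx dns qnds tuzzz xbsd lgkjb
Hunk 6: at line 8 remove [qnds,tuzzz,xbsd] add [jvbqo,djvgd] -> 11 lines: xpagp yhgox tmc fklpt utxx iticf gbx dns jvbqo djvgd lgkjb
Hunk 7: at line 6 remove [dns] add [jqns,btv] -> 12 lines: xpagp yhgox tmc fklpt utxx iticf gbx jqns btv jvbqo djvgd lgkjb
Final line count: 12

Answer: 12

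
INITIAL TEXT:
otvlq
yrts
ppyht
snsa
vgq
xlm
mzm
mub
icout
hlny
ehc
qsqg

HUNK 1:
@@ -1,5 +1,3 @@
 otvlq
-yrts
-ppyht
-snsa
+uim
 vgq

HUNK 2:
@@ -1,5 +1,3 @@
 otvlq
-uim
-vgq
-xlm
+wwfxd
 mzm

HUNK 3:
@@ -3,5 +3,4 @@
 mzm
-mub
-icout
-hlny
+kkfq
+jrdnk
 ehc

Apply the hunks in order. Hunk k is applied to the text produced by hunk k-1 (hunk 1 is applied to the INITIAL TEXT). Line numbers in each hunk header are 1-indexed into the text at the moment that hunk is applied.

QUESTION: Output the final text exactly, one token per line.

Hunk 1: at line 1 remove [yrts,ppyht,snsa] add [uim] -> 10 lines: otvlq uim vgq xlm mzm mub icout hlny ehc qsqg
Hunk 2: at line 1 remove [uim,vgq,xlm] add [wwfxd] -> 8 lines: otvlq wwfxd mzm mub icout hlny ehc qsqg
Hunk 3: at line 3 remove [mub,icout,hlny] add [kkfq,jrdnk] -> 7 lines: otvlq wwfxd mzm kkfq jrdnk ehc qsqg

Answer: otvlq
wwfxd
mzm
kkfq
jrdnk
ehc
qsqg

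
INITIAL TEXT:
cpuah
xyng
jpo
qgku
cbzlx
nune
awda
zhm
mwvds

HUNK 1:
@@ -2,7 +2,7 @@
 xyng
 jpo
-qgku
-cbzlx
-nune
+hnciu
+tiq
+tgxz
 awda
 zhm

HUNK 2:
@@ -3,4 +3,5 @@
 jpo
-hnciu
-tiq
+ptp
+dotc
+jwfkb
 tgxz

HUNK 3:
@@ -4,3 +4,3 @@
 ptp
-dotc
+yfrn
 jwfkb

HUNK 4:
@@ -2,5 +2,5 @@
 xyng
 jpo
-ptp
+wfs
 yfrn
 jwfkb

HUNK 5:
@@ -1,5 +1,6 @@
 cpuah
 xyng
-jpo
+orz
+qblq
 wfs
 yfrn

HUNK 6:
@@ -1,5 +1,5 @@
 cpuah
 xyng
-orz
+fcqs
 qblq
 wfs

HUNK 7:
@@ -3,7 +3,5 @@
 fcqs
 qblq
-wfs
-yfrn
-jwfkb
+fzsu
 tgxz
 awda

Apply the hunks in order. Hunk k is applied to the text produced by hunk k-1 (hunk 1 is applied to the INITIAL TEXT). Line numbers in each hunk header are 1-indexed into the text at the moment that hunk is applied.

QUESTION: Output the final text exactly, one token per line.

Answer: cpuah
xyng
fcqs
qblq
fzsu
tgxz
awda
zhm
mwvds

Derivation:
Hunk 1: at line 2 remove [qgku,cbzlx,nune] add [hnciu,tiq,tgxz] -> 9 lines: cpuah xyng jpo hnciu tiq tgxz awda zhm mwvds
Hunk 2: at line 3 remove [hnciu,tiq] add [ptp,dotc,jwfkb] -> 10 lines: cpuah xyng jpo ptp dotc jwfkb tgxz awda zhm mwvds
Hunk 3: at line 4 remove [dotc] add [yfrn] -> 10 lines: cpuah xyng jpo ptp yfrn jwfkb tgxz awda zhm mwvds
Hunk 4: at line 2 remove [ptp] add [wfs] -> 10 lines: cpuah xyng jpo wfs yfrn jwfkb tgxz awda zhm mwvds
Hunk 5: at line 1 remove [jpo] add [orz,qblq] -> 11 lines: cpuah xyng orz qblq wfs yfrn jwfkb tgxz awda zhm mwvds
Hunk 6: at line 1 remove [orz] add [fcqs] -> 11 lines: cpuah xyng fcqs qblq wfs yfrn jwfkb tgxz awda zhm mwvds
Hunk 7: at line 3 remove [wfs,yfrn,jwfkb] add [fzsu] -> 9 lines: cpuah xyng fcqs qblq fzsu tgxz awda zhm mwvds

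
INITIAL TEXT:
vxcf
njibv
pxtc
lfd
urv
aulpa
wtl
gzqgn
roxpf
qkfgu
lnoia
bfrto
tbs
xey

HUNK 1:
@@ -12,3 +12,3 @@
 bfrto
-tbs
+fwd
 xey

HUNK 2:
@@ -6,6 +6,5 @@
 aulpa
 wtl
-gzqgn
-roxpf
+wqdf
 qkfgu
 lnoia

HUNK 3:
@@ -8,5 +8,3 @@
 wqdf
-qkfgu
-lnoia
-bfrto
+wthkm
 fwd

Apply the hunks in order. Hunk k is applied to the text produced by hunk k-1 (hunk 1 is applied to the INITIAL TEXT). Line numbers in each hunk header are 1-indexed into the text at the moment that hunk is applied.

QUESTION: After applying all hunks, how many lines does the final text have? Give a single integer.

Answer: 11

Derivation:
Hunk 1: at line 12 remove [tbs] add [fwd] -> 14 lines: vxcf njibv pxtc lfd urv aulpa wtl gzqgn roxpf qkfgu lnoia bfrto fwd xey
Hunk 2: at line 6 remove [gzqgn,roxpf] add [wqdf] -> 13 lines: vxcf njibv pxtc lfd urv aulpa wtl wqdf qkfgu lnoia bfrto fwd xey
Hunk 3: at line 8 remove [qkfgu,lnoia,bfrto] add [wthkm] -> 11 lines: vxcf njibv pxtc lfd urv aulpa wtl wqdf wthkm fwd xey
Final line count: 11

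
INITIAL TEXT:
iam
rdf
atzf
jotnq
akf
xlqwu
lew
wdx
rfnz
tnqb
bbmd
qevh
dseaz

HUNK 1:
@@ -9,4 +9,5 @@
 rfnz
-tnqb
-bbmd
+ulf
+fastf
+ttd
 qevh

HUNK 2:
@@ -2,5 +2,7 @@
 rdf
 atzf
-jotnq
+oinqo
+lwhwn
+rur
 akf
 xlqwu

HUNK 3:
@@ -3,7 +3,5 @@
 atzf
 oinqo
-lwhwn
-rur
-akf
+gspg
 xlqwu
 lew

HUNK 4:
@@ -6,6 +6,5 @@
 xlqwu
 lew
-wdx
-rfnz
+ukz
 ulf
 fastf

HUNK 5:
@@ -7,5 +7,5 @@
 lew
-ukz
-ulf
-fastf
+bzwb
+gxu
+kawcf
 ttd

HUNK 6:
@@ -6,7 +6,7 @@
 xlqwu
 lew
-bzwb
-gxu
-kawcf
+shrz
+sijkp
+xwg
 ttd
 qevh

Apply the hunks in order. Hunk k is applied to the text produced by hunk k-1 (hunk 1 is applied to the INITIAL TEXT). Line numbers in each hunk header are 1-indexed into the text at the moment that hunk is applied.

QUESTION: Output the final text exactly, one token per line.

Hunk 1: at line 9 remove [tnqb,bbmd] add [ulf,fastf,ttd] -> 14 lines: iam rdf atzf jotnq akf xlqwu lew wdx rfnz ulf fastf ttd qevh dseaz
Hunk 2: at line 2 remove [jotnq] add [oinqo,lwhwn,rur] -> 16 lines: iam rdf atzf oinqo lwhwn rur akf xlqwu lew wdx rfnz ulf fastf ttd qevh dseaz
Hunk 3: at line 3 remove [lwhwn,rur,akf] add [gspg] -> 14 lines: iam rdf atzf oinqo gspg xlqwu lew wdx rfnz ulf fastf ttd qevh dseaz
Hunk 4: at line 6 remove [wdx,rfnz] add [ukz] -> 13 lines: iam rdf atzf oinqo gspg xlqwu lew ukz ulf fastf ttd qevh dseaz
Hunk 5: at line 7 remove [ukz,ulf,fastf] add [bzwb,gxu,kawcf] -> 13 lines: iam rdf atzf oinqo gspg xlqwu lew bzwb gxu kawcf ttd qevh dseaz
Hunk 6: at line 6 remove [bzwb,gxu,kawcf] add [shrz,sijkp,xwg] -> 13 lines: iam rdf atzf oinqo gspg xlqwu lew shrz sijkp xwg ttd qevh dseaz

Answer: iam
rdf
atzf
oinqo
gspg
xlqwu
lew
shrz
sijkp
xwg
ttd
qevh
dseaz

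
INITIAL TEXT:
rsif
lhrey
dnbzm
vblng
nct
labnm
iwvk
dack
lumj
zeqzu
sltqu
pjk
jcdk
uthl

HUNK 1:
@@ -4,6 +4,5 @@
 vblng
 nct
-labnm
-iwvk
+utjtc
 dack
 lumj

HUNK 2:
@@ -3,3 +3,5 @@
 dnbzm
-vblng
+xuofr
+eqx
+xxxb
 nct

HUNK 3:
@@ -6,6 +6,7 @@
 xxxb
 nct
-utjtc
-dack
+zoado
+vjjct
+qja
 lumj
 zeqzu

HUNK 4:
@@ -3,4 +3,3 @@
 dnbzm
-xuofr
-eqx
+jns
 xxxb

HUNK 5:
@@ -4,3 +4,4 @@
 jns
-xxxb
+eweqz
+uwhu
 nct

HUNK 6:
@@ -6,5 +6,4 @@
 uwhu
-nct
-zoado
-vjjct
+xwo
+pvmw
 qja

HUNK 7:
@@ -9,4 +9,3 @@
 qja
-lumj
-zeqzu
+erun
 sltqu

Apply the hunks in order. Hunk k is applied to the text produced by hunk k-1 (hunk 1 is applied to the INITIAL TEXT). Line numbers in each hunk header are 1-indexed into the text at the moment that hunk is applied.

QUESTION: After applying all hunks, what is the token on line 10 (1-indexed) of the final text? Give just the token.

Hunk 1: at line 4 remove [labnm,iwvk] add [utjtc] -> 13 lines: rsif lhrey dnbzm vblng nct utjtc dack lumj zeqzu sltqu pjk jcdk uthl
Hunk 2: at line 3 remove [vblng] add [xuofr,eqx,xxxb] -> 15 lines: rsif lhrey dnbzm xuofr eqx xxxb nct utjtc dack lumj zeqzu sltqu pjk jcdk uthl
Hunk 3: at line 6 remove [utjtc,dack] add [zoado,vjjct,qja] -> 16 lines: rsif lhrey dnbzm xuofr eqx xxxb nct zoado vjjct qja lumj zeqzu sltqu pjk jcdk uthl
Hunk 4: at line 3 remove [xuofr,eqx] add [jns] -> 15 lines: rsif lhrey dnbzm jns xxxb nct zoado vjjct qja lumj zeqzu sltqu pjk jcdk uthl
Hunk 5: at line 4 remove [xxxb] add [eweqz,uwhu] -> 16 lines: rsif lhrey dnbzm jns eweqz uwhu nct zoado vjjct qja lumj zeqzu sltqu pjk jcdk uthl
Hunk 6: at line 6 remove [nct,zoado,vjjct] add [xwo,pvmw] -> 15 lines: rsif lhrey dnbzm jns eweqz uwhu xwo pvmw qja lumj zeqzu sltqu pjk jcdk uthl
Hunk 7: at line 9 remove [lumj,zeqzu] add [erun] -> 14 lines: rsif lhrey dnbzm jns eweqz uwhu xwo pvmw qja erun sltqu pjk jcdk uthl
Final line 10: erun

Answer: erun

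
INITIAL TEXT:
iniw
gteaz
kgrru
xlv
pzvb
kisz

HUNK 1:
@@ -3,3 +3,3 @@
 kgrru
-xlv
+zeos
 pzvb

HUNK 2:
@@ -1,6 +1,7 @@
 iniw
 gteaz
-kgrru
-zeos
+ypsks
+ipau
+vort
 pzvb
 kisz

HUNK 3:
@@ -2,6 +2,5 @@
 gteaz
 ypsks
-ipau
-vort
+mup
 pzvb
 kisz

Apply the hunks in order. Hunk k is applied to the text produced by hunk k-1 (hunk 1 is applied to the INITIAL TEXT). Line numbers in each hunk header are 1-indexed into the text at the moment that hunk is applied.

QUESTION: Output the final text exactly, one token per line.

Answer: iniw
gteaz
ypsks
mup
pzvb
kisz

Derivation:
Hunk 1: at line 3 remove [xlv] add [zeos] -> 6 lines: iniw gteaz kgrru zeos pzvb kisz
Hunk 2: at line 1 remove [kgrru,zeos] add [ypsks,ipau,vort] -> 7 lines: iniw gteaz ypsks ipau vort pzvb kisz
Hunk 3: at line 2 remove [ipau,vort] add [mup] -> 6 lines: iniw gteaz ypsks mup pzvb kisz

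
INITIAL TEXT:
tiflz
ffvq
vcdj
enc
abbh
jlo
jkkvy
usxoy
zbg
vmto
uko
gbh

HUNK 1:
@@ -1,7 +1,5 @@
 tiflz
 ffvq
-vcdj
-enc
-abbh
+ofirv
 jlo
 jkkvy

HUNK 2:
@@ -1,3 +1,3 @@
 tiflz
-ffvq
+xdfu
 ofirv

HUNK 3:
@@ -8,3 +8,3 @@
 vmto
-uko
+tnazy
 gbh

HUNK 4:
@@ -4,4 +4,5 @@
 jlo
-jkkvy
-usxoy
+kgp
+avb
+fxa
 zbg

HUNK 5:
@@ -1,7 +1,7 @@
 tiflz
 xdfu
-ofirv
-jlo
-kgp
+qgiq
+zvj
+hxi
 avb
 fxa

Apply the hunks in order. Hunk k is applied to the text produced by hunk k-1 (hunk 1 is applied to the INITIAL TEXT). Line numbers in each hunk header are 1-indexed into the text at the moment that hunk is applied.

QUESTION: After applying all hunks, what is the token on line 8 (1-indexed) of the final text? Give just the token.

Hunk 1: at line 1 remove [vcdj,enc,abbh] add [ofirv] -> 10 lines: tiflz ffvq ofirv jlo jkkvy usxoy zbg vmto uko gbh
Hunk 2: at line 1 remove [ffvq] add [xdfu] -> 10 lines: tiflz xdfu ofirv jlo jkkvy usxoy zbg vmto uko gbh
Hunk 3: at line 8 remove [uko] add [tnazy] -> 10 lines: tiflz xdfu ofirv jlo jkkvy usxoy zbg vmto tnazy gbh
Hunk 4: at line 4 remove [jkkvy,usxoy] add [kgp,avb,fxa] -> 11 lines: tiflz xdfu ofirv jlo kgp avb fxa zbg vmto tnazy gbh
Hunk 5: at line 1 remove [ofirv,jlo,kgp] add [qgiq,zvj,hxi] -> 11 lines: tiflz xdfu qgiq zvj hxi avb fxa zbg vmto tnazy gbh
Final line 8: zbg

Answer: zbg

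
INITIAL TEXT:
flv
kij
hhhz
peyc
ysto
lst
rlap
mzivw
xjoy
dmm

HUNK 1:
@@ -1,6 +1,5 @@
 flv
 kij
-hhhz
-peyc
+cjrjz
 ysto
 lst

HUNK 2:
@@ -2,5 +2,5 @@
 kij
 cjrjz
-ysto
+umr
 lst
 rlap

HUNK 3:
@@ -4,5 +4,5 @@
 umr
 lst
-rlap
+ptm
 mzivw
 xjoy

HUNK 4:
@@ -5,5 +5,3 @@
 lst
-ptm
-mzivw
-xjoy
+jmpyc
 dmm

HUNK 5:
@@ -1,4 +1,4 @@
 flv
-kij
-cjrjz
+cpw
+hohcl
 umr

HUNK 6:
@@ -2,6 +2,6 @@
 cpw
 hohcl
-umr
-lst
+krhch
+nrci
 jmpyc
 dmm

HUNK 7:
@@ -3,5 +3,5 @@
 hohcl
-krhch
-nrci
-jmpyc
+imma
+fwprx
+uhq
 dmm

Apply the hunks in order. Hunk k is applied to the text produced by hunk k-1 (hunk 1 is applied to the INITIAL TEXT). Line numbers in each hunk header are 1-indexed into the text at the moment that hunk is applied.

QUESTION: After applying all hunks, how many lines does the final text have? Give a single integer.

Hunk 1: at line 1 remove [hhhz,peyc] add [cjrjz] -> 9 lines: flv kij cjrjz ysto lst rlap mzivw xjoy dmm
Hunk 2: at line 2 remove [ysto] add [umr] -> 9 lines: flv kij cjrjz umr lst rlap mzivw xjoy dmm
Hunk 3: at line 4 remove [rlap] add [ptm] -> 9 lines: flv kij cjrjz umr lst ptm mzivw xjoy dmm
Hunk 4: at line 5 remove [ptm,mzivw,xjoy] add [jmpyc] -> 7 lines: flv kij cjrjz umr lst jmpyc dmm
Hunk 5: at line 1 remove [kij,cjrjz] add [cpw,hohcl] -> 7 lines: flv cpw hohcl umr lst jmpyc dmm
Hunk 6: at line 2 remove [umr,lst] add [krhch,nrci] -> 7 lines: flv cpw hohcl krhch nrci jmpyc dmm
Hunk 7: at line 3 remove [krhch,nrci,jmpyc] add [imma,fwprx,uhq] -> 7 lines: flv cpw hohcl imma fwprx uhq dmm
Final line count: 7

Answer: 7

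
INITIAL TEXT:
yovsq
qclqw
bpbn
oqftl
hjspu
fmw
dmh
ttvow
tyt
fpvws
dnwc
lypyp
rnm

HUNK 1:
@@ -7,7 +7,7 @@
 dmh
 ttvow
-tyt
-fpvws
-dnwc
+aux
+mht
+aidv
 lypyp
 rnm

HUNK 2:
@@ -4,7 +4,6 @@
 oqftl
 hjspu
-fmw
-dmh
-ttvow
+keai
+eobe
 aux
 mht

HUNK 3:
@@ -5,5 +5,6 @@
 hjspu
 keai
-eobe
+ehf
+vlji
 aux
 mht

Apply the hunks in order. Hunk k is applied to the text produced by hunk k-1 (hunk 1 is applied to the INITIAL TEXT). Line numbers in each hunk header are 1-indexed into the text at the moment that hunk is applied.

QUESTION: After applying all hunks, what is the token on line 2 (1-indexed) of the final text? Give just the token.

Hunk 1: at line 7 remove [tyt,fpvws,dnwc] add [aux,mht,aidv] -> 13 lines: yovsq qclqw bpbn oqftl hjspu fmw dmh ttvow aux mht aidv lypyp rnm
Hunk 2: at line 4 remove [fmw,dmh,ttvow] add [keai,eobe] -> 12 lines: yovsq qclqw bpbn oqftl hjspu keai eobe aux mht aidv lypyp rnm
Hunk 3: at line 5 remove [eobe] add [ehf,vlji] -> 13 lines: yovsq qclqw bpbn oqftl hjspu keai ehf vlji aux mht aidv lypyp rnm
Final line 2: qclqw

Answer: qclqw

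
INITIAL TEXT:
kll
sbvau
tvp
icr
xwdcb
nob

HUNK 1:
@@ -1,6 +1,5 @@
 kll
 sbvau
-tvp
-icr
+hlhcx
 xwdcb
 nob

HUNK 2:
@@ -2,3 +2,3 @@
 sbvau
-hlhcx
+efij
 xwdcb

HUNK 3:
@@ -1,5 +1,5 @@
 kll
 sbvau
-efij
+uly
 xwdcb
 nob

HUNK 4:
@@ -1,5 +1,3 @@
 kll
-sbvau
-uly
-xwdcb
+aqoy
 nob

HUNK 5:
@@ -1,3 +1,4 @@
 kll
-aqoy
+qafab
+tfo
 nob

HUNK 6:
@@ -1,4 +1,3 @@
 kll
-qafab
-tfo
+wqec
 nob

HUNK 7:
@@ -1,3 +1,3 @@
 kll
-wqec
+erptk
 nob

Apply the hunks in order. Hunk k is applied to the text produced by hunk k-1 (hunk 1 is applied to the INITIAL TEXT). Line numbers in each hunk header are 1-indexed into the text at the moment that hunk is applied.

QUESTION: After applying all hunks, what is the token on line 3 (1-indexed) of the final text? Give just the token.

Answer: nob

Derivation:
Hunk 1: at line 1 remove [tvp,icr] add [hlhcx] -> 5 lines: kll sbvau hlhcx xwdcb nob
Hunk 2: at line 2 remove [hlhcx] add [efij] -> 5 lines: kll sbvau efij xwdcb nob
Hunk 3: at line 1 remove [efij] add [uly] -> 5 lines: kll sbvau uly xwdcb nob
Hunk 4: at line 1 remove [sbvau,uly,xwdcb] add [aqoy] -> 3 lines: kll aqoy nob
Hunk 5: at line 1 remove [aqoy] add [qafab,tfo] -> 4 lines: kll qafab tfo nob
Hunk 6: at line 1 remove [qafab,tfo] add [wqec] -> 3 lines: kll wqec nob
Hunk 7: at line 1 remove [wqec] add [erptk] -> 3 lines: kll erptk nob
Final line 3: nob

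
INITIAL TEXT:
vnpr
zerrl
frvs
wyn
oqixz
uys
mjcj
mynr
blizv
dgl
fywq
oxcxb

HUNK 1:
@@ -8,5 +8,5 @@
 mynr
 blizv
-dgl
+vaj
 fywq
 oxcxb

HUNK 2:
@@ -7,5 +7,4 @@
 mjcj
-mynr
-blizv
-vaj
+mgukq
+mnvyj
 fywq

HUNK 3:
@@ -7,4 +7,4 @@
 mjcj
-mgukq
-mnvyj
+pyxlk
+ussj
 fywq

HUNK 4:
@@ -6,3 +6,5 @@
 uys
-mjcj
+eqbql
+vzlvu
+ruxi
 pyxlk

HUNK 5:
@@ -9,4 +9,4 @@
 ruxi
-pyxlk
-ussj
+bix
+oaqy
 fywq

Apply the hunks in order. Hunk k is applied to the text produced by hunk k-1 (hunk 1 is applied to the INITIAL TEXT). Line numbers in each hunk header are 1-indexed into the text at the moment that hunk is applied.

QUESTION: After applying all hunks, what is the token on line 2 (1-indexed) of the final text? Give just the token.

Hunk 1: at line 8 remove [dgl] add [vaj] -> 12 lines: vnpr zerrl frvs wyn oqixz uys mjcj mynr blizv vaj fywq oxcxb
Hunk 2: at line 7 remove [mynr,blizv,vaj] add [mgukq,mnvyj] -> 11 lines: vnpr zerrl frvs wyn oqixz uys mjcj mgukq mnvyj fywq oxcxb
Hunk 3: at line 7 remove [mgukq,mnvyj] add [pyxlk,ussj] -> 11 lines: vnpr zerrl frvs wyn oqixz uys mjcj pyxlk ussj fywq oxcxb
Hunk 4: at line 6 remove [mjcj] add [eqbql,vzlvu,ruxi] -> 13 lines: vnpr zerrl frvs wyn oqixz uys eqbql vzlvu ruxi pyxlk ussj fywq oxcxb
Hunk 5: at line 9 remove [pyxlk,ussj] add [bix,oaqy] -> 13 lines: vnpr zerrl frvs wyn oqixz uys eqbql vzlvu ruxi bix oaqy fywq oxcxb
Final line 2: zerrl

Answer: zerrl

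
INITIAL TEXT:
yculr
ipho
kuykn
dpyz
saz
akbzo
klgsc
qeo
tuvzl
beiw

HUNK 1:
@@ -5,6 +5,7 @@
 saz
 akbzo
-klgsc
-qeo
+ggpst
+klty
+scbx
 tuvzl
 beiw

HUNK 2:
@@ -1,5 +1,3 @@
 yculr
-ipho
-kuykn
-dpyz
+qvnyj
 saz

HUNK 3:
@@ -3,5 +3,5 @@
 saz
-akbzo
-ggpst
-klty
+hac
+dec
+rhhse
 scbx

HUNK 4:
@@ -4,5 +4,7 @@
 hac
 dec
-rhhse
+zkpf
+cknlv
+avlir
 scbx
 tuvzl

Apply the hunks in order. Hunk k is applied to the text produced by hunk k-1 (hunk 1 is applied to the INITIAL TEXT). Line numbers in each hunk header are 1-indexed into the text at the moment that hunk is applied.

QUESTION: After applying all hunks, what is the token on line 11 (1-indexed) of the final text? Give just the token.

Answer: beiw

Derivation:
Hunk 1: at line 5 remove [klgsc,qeo] add [ggpst,klty,scbx] -> 11 lines: yculr ipho kuykn dpyz saz akbzo ggpst klty scbx tuvzl beiw
Hunk 2: at line 1 remove [ipho,kuykn,dpyz] add [qvnyj] -> 9 lines: yculr qvnyj saz akbzo ggpst klty scbx tuvzl beiw
Hunk 3: at line 3 remove [akbzo,ggpst,klty] add [hac,dec,rhhse] -> 9 lines: yculr qvnyj saz hac dec rhhse scbx tuvzl beiw
Hunk 4: at line 4 remove [rhhse] add [zkpf,cknlv,avlir] -> 11 lines: yculr qvnyj saz hac dec zkpf cknlv avlir scbx tuvzl beiw
Final line 11: beiw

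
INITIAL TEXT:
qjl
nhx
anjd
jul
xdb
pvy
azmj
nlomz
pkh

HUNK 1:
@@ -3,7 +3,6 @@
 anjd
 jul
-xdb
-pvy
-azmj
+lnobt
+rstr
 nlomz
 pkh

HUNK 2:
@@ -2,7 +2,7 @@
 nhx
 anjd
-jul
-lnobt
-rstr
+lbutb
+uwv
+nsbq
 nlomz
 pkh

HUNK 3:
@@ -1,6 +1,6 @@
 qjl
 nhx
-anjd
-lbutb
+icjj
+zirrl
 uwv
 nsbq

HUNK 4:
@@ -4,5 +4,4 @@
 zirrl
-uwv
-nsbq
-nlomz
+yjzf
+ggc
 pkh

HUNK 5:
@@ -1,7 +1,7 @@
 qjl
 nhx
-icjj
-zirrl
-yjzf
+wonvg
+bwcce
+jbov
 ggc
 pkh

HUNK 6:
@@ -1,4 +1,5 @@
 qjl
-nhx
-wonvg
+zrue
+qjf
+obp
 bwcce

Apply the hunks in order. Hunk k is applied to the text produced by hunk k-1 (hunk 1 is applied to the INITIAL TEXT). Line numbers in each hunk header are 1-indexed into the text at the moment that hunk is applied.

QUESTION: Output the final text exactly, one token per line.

Hunk 1: at line 3 remove [xdb,pvy,azmj] add [lnobt,rstr] -> 8 lines: qjl nhx anjd jul lnobt rstr nlomz pkh
Hunk 2: at line 2 remove [jul,lnobt,rstr] add [lbutb,uwv,nsbq] -> 8 lines: qjl nhx anjd lbutb uwv nsbq nlomz pkh
Hunk 3: at line 1 remove [anjd,lbutb] add [icjj,zirrl] -> 8 lines: qjl nhx icjj zirrl uwv nsbq nlomz pkh
Hunk 4: at line 4 remove [uwv,nsbq,nlomz] add [yjzf,ggc] -> 7 lines: qjl nhx icjj zirrl yjzf ggc pkh
Hunk 5: at line 1 remove [icjj,zirrl,yjzf] add [wonvg,bwcce,jbov] -> 7 lines: qjl nhx wonvg bwcce jbov ggc pkh
Hunk 6: at line 1 remove [nhx,wonvg] add [zrue,qjf,obp] -> 8 lines: qjl zrue qjf obp bwcce jbov ggc pkh

Answer: qjl
zrue
qjf
obp
bwcce
jbov
ggc
pkh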